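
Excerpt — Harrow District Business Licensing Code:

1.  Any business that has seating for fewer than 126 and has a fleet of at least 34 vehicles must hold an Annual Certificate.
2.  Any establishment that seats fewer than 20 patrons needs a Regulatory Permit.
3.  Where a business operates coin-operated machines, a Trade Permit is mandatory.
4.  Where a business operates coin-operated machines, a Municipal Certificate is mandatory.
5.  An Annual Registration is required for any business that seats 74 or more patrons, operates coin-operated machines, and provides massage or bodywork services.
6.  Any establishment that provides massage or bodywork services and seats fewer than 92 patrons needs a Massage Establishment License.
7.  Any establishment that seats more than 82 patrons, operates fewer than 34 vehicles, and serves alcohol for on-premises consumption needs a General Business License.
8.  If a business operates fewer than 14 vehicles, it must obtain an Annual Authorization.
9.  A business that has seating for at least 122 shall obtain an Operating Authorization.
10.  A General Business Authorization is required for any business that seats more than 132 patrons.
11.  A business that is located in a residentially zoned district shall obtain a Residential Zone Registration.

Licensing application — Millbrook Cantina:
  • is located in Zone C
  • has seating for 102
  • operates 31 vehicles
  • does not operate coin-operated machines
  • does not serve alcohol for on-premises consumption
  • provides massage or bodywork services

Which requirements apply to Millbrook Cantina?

1. seating 102 < 126; vehicles 31 < 34 → Annual Certificate not required.
2. seating 102 ≥ 20 → Regulatory Permit not required.
3. does not operate coin-operated machines → Trade Permit not required.
4. does not operate coin-operated machines → Municipal Certificate not required.
5. seating 102 ≥ 74; does not operate coin-operated machines; provides massage or bodywork services → Annual Registration not required.
6. provides massage or bodywork services; seating 102 ≥ 92 → Massage Establishment License not required.
7. seating 102 > 82; vehicles 31 < 34; does not serve alcohol for on-premises consumption → General Business License not required.
8. vehicles 31 ≥ 14 → Annual Authorization not required.
9. seating 102 < 122 → Operating Authorization not required.
10. seating 102 ≤ 132 → General Business Authorization not required.
11. is located in Zone C (not: is located in a residentially zoned district) → Residential Zone Registration not required.

None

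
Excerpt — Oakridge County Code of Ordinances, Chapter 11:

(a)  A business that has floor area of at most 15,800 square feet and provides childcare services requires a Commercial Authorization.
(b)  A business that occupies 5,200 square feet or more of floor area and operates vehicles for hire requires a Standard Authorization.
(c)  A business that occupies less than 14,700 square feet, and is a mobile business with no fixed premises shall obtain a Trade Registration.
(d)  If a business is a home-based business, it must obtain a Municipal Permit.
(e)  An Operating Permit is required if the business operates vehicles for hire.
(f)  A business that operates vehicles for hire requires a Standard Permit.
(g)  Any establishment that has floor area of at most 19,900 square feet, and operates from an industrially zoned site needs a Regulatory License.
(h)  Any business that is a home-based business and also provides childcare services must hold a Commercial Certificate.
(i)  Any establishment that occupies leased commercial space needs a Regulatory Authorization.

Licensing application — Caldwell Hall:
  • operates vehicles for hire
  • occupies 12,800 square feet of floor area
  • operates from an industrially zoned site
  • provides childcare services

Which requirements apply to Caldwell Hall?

Commercial Authorization, Operating Permit, Regulatory License, Standard Authorization, Standard Permit

(a) floor area 12,800 square feet ≤ 15,800 square feet; provides childcare services → Commercial Authorization required.
(b) floor area 12,800 square feet ≥ 5,200 square feet; operates vehicles for hire → Standard Authorization required.
(c) floor area 12,800 square feet < 14,700 square feet; operates from an industrially zoned site (not: is a mobile business with no fixed premises) → Trade Registration not required.
(d) operates from an industrially zoned site (not: is a home-based business) → Municipal Permit not required.
(e) operates vehicles for hire → Operating Permit required.
(f) operates vehicles for hire → Standard Permit required.
(g) floor area 12,800 square feet ≤ 19,900 square feet; operates from an industrially zoned site → Regulatory License required.
(h) operates from an industrially zoned site (not: is a home-based business); provides childcare services → Commercial Certificate not required.
(i) operates from an industrially zoned site (not: occupies leased commercial space) → Regulatory Authorization not required.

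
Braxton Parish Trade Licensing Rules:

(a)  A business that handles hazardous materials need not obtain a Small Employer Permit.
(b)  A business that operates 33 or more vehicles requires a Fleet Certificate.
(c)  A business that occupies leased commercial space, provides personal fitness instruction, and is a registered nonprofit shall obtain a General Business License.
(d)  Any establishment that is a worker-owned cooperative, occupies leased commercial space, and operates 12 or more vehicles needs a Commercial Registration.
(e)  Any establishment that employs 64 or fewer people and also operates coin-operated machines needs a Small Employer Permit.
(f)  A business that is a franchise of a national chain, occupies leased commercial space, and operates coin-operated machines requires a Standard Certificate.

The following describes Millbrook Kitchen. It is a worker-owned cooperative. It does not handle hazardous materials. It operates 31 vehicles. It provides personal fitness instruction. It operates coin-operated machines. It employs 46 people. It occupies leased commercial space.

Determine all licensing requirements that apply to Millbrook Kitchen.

Commercial Registration, Small Employer Permit

(a) does not handle hazardous materials → Small Employer Permit exemption does not apply.
(b) vehicles 31 < 33 → Fleet Certificate not required.
(c) occupies leased commercial space; provides personal fitness instruction; is a worker-owned cooperative (not: is a registered nonprofit) → General Business License not required.
(d) is a worker-owned cooperative; occupies leased commercial space; vehicles 31 ≥ 12 → Commercial Registration required.
(e) employees 46 ≤ 64; operates coin-operated machines → Small Employer Permit required.
(f) is a worker-owned cooperative (not: is a franchise of a national chain); occupies leased commercial space; operates coin-operated machines → Standard Certificate not required.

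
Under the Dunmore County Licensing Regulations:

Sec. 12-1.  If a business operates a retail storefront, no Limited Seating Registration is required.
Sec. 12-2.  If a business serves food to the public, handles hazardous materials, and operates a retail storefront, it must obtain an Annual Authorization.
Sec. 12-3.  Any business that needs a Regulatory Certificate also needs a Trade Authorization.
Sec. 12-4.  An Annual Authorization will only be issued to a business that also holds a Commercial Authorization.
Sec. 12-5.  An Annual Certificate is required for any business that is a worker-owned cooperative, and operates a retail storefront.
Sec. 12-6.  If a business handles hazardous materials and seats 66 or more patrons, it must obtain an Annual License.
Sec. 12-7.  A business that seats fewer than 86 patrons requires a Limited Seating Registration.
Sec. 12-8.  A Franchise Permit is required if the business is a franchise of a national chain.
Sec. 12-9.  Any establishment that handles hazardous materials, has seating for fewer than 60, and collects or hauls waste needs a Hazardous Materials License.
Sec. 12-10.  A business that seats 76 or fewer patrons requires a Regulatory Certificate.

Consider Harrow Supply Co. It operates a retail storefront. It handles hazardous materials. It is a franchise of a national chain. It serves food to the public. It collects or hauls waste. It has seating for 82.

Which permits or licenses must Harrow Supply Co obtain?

Sec. 12-1. operates a retail storefront → exempt from Limited Seating Registration.
Sec. 12-2. serves food to the public; handles hazardous materials; operates a retail storefront → Annual Authorization required.
Sec. 12-3. Regulatory Certificate is not required → no effect.
Sec. 12-4. Annual Authorization is required → Commercial Authorization also required.
Sec. 12-5. is a franchise of a national chain (not: is a worker-owned cooperative); operates a retail storefront → Annual Certificate not required.
Sec. 12-6. handles hazardous materials; seating 82 ≥ 66 → Annual License required.
Sec. 12-7. seating 82 < 86 → Limited Seating Registration required.
Sec. 12-8. is a franchise of a national chain → Franchise Permit required.
Sec. 12-9. handles hazardous materials; seating 82 ≥ 60; collects or hauls waste → Hazardous Materials License not required.
Sec. 12-10. seating 82 > 76 → Regulatory Certificate not required.

Annual Authorization, Annual License, Commercial Authorization, Franchise Permit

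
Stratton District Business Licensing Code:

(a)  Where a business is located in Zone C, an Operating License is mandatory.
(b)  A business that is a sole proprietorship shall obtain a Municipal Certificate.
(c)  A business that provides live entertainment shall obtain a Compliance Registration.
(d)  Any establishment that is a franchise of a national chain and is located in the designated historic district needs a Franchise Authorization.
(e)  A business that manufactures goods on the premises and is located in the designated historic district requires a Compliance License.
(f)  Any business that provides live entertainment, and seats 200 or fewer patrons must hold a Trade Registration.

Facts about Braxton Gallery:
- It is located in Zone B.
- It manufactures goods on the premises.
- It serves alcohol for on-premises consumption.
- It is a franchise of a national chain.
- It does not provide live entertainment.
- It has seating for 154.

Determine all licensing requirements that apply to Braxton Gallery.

(a) is located in Zone B (not: is located in Zone C) → Operating License not required.
(b) is a franchise of a national chain (not: is a sole proprietorship) → Municipal Certificate not required.
(c) does not provide live entertainment → Compliance Registration not required.
(d) is a franchise of a national chain; is located in Zone B (not: is located in the designated historic district) → Franchise Authorization not required.
(e) manufactures goods on the premises; is located in Zone B (not: is located in the designated historic district) → Compliance License not required.
(f) does not provide live entertainment; seating 154 ≤ 200 → Trade Registration not required.

None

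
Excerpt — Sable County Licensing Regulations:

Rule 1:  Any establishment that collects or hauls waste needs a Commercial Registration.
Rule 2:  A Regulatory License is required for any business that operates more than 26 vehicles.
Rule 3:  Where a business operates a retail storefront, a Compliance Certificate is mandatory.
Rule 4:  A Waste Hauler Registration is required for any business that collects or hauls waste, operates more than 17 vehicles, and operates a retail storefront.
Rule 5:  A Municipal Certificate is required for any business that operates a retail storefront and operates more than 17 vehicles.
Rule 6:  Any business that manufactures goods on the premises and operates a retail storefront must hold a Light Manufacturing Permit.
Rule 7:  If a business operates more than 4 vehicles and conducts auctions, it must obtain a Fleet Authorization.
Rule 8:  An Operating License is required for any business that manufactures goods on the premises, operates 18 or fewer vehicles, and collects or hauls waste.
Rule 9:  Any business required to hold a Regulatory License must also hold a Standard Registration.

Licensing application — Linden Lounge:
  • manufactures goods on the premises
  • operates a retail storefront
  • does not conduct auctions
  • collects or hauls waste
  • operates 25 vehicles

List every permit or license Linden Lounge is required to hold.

Commercial Registration, Compliance Certificate, Light Manufacturing Permit, Municipal Certificate, Waste Hauler Registration

Rule 1: collects or hauls waste → Commercial Registration required.
Rule 2: vehicles 25 ≤ 26 → Regulatory License not required.
Rule 3: operates a retail storefront → Compliance Certificate required.
Rule 4: collects or hauls waste; vehicles 25 > 17; operates a retail storefront → Waste Hauler Registration required.
Rule 5: operates a retail storefront; vehicles 25 > 17 → Municipal Certificate required.
Rule 6: manufactures goods on the premises; operates a retail storefront → Light Manufacturing Permit required.
Rule 7: vehicles 25 > 4; does not conduct auctions → Fleet Authorization not required.
Rule 8: manufactures goods on the premises; vehicles 25 > 18; collects or hauls waste → Operating License not required.
Rule 9: Regulatory License is not required → no effect.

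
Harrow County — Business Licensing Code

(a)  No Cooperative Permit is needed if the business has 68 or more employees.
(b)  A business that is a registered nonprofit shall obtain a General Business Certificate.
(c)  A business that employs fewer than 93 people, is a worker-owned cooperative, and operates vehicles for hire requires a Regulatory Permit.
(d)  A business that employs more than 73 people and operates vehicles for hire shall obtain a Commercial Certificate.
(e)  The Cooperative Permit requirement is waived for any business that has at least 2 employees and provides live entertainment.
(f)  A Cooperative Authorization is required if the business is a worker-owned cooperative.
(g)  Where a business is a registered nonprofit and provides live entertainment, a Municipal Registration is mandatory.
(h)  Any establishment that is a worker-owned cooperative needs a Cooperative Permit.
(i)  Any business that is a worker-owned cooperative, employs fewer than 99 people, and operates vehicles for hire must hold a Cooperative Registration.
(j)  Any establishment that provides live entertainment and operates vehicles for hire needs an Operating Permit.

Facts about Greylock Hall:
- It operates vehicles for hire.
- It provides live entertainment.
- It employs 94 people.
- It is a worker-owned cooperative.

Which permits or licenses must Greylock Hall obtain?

(a) employees 94 ≥ 68 → exempt from Cooperative Permit.
(b) is a worker-owned cooperative (not: is a registered nonprofit) → General Business Certificate not required.
(c) employees 94 ≥ 93; is a worker-owned cooperative; operates vehicles for hire → Regulatory Permit not required.
(d) employees 94 > 73; operates vehicles for hire → Commercial Certificate required.
(e) employees 94 ≥ 2; provides live entertainment → exempt from Cooperative Permit.
(f) is a worker-owned cooperative → Cooperative Authorization required.
(g) is a worker-owned cooperative (not: is a registered nonprofit); provides live entertainment → Municipal Registration not required.
(h) is a worker-owned cooperative → Cooperative Permit required.
(i) is a worker-owned cooperative; employees 94 < 99; operates vehicles for hire → Cooperative Registration required.
(j) provides live entertainment; operates vehicles for hire → Operating Permit required.

Commercial Certificate, Cooperative Authorization, Cooperative Registration, Operating Permit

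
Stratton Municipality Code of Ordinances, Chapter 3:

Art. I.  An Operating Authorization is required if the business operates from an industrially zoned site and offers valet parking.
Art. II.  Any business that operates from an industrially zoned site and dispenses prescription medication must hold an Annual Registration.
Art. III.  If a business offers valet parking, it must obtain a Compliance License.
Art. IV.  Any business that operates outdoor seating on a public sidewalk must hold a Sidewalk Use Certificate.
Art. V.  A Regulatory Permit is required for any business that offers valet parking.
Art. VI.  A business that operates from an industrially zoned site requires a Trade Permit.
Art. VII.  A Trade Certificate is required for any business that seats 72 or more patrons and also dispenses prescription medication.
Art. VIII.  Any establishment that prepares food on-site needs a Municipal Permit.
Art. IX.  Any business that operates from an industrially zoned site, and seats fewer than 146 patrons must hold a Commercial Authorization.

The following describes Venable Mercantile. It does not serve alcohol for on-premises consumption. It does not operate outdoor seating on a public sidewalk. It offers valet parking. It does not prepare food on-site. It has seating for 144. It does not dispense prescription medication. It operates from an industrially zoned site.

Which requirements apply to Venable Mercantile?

Art. I. operates from an industrially zoned site; offers valet parking → Operating Authorization required.
Art. II. operates from an industrially zoned site; does not dispense prescription medication → Annual Registration not required.
Art. III. offers valet parking → Compliance License required.
Art. IV. does not operate outdoor seating on a public sidewalk → Sidewalk Use Certificate not required.
Art. V. offers valet parking → Regulatory Permit required.
Art. VI. operates from an industrially zoned site → Trade Permit required.
Art. VII. seating 144 ≥ 72; does not dispense prescription medication → Trade Certificate not required.
Art. VIII. does not prepare food on-site → Municipal Permit not required.
Art. IX. operates from an industrially zoned site; seating 144 < 146 → Commercial Authorization required.

Commercial Authorization, Compliance License, Operating Authorization, Regulatory Permit, Trade Permit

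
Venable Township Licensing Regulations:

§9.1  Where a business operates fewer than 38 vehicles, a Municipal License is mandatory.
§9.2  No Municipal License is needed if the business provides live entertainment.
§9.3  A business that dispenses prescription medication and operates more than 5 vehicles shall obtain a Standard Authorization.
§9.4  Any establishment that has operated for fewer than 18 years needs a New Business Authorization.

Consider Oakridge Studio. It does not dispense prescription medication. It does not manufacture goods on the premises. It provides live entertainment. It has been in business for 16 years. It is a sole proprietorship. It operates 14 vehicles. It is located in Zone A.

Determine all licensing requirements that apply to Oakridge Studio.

§9.1 vehicles 14 < 38 → Municipal License required.
§9.2 provides live entertainment → exempt from Municipal License.
§9.3 does not dispense prescription medication; vehicles 14 > 5 → Standard Authorization not required.
§9.4 years in business 16 < 18 → New Business Authorization required.

New Business Authorization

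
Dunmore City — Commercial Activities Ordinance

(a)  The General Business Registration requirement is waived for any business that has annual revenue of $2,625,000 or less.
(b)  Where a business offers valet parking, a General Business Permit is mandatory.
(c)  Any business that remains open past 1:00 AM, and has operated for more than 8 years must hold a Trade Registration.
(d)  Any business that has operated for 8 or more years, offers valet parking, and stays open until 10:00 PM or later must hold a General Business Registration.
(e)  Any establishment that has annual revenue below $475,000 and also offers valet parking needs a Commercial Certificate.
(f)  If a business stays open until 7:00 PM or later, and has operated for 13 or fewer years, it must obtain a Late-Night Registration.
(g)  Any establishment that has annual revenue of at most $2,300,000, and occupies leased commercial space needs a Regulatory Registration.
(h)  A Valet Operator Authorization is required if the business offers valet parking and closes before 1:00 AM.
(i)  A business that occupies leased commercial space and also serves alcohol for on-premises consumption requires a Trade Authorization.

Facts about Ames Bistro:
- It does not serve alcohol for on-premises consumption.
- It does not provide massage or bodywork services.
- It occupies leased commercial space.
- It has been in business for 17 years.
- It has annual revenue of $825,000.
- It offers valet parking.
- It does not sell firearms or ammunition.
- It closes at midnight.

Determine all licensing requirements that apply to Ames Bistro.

(a) revenue $825,000 ≤ $2,625,000 → exempt from General Business Registration.
(b) offers valet parking → General Business Permit required.
(c) closes midnight, at/before 1:00 AM; years in business 17 > 8 → Trade Registration not required.
(d) years in business 17 ≥ 8; offers valet parking; closes midnight, after 10:00 PM → General Business Registration required.
(e) revenue $825,000 ≥ $475,000; offers valet parking → Commercial Certificate not required.
(f) closes midnight, after 7:00 PM; years in business 17 > 13 → Late-Night Registration not required.
(g) revenue $825,000 ≤ $2,300,000; occupies leased commercial space → Regulatory Registration required.
(h) offers valet parking; closes midnight, at/before 1:00 AM → Valet Operator Authorization required.
(i) occupies leased commercial space; does not serve alcohol for on-premises consumption → Trade Authorization not required.

General Business Permit, Regulatory Registration, Valet Operator Authorization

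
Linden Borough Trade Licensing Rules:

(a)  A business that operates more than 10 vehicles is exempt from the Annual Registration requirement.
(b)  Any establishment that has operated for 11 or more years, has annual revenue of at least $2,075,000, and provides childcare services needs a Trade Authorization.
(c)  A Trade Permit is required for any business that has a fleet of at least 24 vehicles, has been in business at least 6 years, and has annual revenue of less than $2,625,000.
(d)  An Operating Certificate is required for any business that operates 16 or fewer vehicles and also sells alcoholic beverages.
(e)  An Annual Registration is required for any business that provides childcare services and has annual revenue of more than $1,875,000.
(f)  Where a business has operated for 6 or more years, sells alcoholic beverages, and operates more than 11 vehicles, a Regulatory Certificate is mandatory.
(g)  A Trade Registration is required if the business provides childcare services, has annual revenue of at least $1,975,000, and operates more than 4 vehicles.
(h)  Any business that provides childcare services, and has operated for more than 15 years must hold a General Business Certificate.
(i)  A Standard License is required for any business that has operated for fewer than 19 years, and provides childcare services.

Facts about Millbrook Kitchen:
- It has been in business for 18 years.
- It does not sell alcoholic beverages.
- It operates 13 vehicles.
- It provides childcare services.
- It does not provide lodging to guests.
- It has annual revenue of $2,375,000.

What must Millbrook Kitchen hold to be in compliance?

General Business Certificate, Standard License, Trade Authorization, Trade Registration

(a) vehicles 13 > 10 → exempt from Annual Registration.
(b) years in business 18 ≥ 11; revenue $2,375,000 ≥ $2,075,000; provides childcare services → Trade Authorization required.
(c) vehicles 13 < 24; years in business 18 ≥ 6; revenue $2,375,000 < $2,625,000 → Trade Permit not required.
(d) vehicles 13 ≤ 16; does not sell alcoholic beverages → Operating Certificate not required.
(e) provides childcare services; revenue $2,375,000 > $1,875,000 → Annual Registration required.
(f) years in business 18 ≥ 6; does not sell alcoholic beverages; vehicles 13 > 11 → Regulatory Certificate not required.
(g) provides childcare services; revenue $2,375,000 ≥ $1,975,000; vehicles 13 > 4 → Trade Registration required.
(h) provides childcare services; years in business 18 > 15 → General Business Certificate required.
(i) years in business 18 < 19; provides childcare services → Standard License required.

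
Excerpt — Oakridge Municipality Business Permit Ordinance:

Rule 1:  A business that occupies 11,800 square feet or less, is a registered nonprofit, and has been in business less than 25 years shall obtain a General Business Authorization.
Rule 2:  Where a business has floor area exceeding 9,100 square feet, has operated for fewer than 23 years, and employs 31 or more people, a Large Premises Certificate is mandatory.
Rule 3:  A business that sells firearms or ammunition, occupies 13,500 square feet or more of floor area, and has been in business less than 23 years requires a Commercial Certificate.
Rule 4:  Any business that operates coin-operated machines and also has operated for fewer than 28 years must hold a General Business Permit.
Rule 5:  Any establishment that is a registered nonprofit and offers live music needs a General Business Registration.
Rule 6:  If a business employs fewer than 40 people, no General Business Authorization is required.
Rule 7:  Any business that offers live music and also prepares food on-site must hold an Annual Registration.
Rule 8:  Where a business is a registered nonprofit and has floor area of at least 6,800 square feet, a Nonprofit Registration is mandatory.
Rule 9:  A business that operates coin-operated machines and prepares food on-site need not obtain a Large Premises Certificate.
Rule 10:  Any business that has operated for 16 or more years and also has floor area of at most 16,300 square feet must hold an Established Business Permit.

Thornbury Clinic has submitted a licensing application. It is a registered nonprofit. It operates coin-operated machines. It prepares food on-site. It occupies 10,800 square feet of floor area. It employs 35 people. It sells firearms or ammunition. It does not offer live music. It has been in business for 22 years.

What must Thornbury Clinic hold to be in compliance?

Rule 1: floor area 10,800 square feet ≤ 11,800 square feet; is a registered nonprofit; years in business 22 < 25 → General Business Authorization required.
Rule 2: floor area 10,800 square feet > 9,100 square feet; years in business 22 < 23; employees 35 ≥ 31 → Large Premises Certificate required.
Rule 3: sells firearms or ammunition; floor area 10,800 square feet < 13,500 square feet; years in business 22 < 23 → Commercial Certificate not required.
Rule 4: operates coin-operated machines; years in business 22 < 28 → General Business Permit required.
Rule 5: is a registered nonprofit; does not offer live music → General Business Registration not required.
Rule 6: employees 35 < 40 → exempt from General Business Authorization.
Rule 7: does not offer live music; prepares food on-site → Annual Registration not required.
Rule 8: is a registered nonprofit; floor area 10,800 square feet ≥ 6,800 square feet → Nonprofit Registration required.
Rule 9: operates coin-operated machines; prepares food on-site → exempt from Large Premises Certificate.
Rule 10: years in business 22 ≥ 16; floor area 10,800 square feet ≤ 16,300 square feet → Established Business Permit required.

Established Business Permit, General Business Permit, Nonprofit Registration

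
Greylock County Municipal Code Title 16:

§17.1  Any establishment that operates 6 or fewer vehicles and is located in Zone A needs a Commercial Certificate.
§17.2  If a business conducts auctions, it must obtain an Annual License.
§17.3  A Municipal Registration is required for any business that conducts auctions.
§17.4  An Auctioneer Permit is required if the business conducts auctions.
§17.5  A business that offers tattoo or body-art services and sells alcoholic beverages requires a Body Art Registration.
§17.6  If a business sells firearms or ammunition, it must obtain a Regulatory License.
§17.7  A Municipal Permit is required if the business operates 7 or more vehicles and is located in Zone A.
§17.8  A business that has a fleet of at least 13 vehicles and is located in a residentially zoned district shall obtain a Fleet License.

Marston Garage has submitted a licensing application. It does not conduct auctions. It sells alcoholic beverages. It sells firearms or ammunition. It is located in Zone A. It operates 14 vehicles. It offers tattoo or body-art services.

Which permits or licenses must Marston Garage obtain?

§17.1 vehicles 14 > 6; is located in Zone A → Commercial Certificate not required.
§17.2 does not conduct auctions → Annual License not required.
§17.3 does not conduct auctions → Municipal Registration not required.
§17.4 does not conduct auctions → Auctioneer Permit not required.
§17.5 offers tattoo or body-art services; sells alcoholic beverages → Body Art Registration required.
§17.6 sells firearms or ammunition → Regulatory License required.
§17.7 vehicles 14 ≥ 7; is located in Zone A → Municipal Permit required.
§17.8 vehicles 14 ≥ 13; is located in Zone A (not: is located in a residentially zoned district) → Fleet License not required.

Body Art Registration, Municipal Permit, Regulatory License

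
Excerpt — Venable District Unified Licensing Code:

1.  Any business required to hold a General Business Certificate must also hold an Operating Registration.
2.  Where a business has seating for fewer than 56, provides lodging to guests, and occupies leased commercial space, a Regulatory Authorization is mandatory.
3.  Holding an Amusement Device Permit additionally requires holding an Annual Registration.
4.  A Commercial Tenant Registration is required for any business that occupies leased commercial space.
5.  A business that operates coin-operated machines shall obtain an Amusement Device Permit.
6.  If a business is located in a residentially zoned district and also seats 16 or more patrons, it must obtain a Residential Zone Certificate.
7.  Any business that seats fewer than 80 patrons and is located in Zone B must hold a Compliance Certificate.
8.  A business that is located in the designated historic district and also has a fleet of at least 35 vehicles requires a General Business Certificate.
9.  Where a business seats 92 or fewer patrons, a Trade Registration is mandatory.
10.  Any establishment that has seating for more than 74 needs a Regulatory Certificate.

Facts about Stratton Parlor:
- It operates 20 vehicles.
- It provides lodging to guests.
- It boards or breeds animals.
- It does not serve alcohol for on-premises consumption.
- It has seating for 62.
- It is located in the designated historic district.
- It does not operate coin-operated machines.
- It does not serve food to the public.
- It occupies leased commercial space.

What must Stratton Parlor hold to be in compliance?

1. General Business Certificate is not required → no effect.
2. seating 62 ≥ 56; provides lodging to guests; occupies leased commercial space → Regulatory Authorization not required.
3. Amusement Device Permit is not required → no effect.
4. occupies leased commercial space → Commercial Tenant Registration required.
5. does not operate coin-operated machines → Amusement Device Permit not required.
6. is located in the designated historic district (not: is located in a residentially zoned district); seating 62 ≥ 16 → Residential Zone Certificate not required.
7. seating 62 < 80; is located in the designated historic district (not: is located in Zone B) → Compliance Certificate not required.
8. is located in the designated historic district; vehicles 20 < 35 → General Business Certificate not required.
9. seating 62 ≤ 92 → Trade Registration required.
10. seating 62 ≤ 74 → Regulatory Certificate not required.

Commercial Tenant Registration, Trade Registration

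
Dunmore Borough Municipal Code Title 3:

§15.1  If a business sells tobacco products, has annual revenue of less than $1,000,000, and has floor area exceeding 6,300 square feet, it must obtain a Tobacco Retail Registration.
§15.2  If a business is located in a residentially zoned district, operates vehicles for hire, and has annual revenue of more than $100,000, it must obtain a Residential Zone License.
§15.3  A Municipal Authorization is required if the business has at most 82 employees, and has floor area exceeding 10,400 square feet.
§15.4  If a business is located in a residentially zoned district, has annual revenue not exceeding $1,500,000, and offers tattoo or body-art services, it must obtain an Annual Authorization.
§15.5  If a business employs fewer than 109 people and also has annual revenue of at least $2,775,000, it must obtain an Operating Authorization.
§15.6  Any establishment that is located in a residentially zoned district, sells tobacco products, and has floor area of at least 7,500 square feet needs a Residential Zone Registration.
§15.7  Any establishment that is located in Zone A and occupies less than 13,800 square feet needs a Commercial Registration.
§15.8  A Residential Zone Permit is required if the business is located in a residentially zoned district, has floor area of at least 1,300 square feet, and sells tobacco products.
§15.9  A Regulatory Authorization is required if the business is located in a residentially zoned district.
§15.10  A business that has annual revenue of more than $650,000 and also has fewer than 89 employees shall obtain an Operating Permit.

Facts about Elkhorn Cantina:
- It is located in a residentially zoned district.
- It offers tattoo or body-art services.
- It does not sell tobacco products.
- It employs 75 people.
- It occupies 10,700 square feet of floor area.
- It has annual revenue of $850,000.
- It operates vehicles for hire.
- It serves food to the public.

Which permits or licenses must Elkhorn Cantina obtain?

Annual Authorization, Municipal Authorization, Operating Permit, Regulatory Authorization, Residential Zone License

§15.1 does not sell tobacco products; revenue $850,000 < $1,000,000; floor area 10,700 square feet > 6,300 square feet → Tobacco Retail Registration not required.
§15.2 is located in a residentially zoned district; operates vehicles for hire; revenue $850,000 > $100,000 → Residential Zone License required.
§15.3 employees 75 ≤ 82; floor area 10,700 square feet > 10,400 square feet → Municipal Authorization required.
§15.4 is located in a residentially zoned district; revenue $850,000 ≤ $1,500,000; offers tattoo or body-art services → Annual Authorization required.
§15.5 employees 75 < 109; revenue $850,000 < $2,775,000 → Operating Authorization not required.
§15.6 is located in a residentially zoned district; does not sell tobacco products; floor area 10,700 square feet ≥ 7,500 square feet → Residential Zone Registration not required.
§15.7 is located in a residentially zoned district (not: is located in Zone A); floor area 10,700 square feet < 13,800 square feet → Commercial Registration not required.
§15.8 is located in a residentially zoned district; floor area 10,700 square feet ≥ 1,300 square feet; does not sell tobacco products → Residential Zone Permit not required.
§15.9 is located in a residentially zoned district → Regulatory Authorization required.
§15.10 revenue $850,000 > $650,000; employees 75 < 89 → Operating Permit required.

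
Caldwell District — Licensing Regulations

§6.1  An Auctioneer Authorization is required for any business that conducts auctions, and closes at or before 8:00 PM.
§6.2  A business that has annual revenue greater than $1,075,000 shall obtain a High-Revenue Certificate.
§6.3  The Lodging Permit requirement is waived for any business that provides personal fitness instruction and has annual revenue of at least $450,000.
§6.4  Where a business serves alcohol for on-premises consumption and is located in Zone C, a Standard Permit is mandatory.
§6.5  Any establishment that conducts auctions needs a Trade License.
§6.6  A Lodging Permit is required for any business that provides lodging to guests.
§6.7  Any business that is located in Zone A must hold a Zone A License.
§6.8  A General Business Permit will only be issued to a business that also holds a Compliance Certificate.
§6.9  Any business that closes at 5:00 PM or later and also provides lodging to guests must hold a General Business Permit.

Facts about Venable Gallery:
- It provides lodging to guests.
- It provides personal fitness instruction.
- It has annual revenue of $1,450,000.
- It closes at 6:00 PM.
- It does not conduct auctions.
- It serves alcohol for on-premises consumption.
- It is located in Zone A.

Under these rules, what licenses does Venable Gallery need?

Compliance Certificate, General Business Permit, High-Revenue Certificate, Zone A License

§6.1 does not conduct auctions; closes 6:00 PM, at/before 8:00 PM → Auctioneer Authorization not required.
§6.2 revenue $1,450,000 > $1,075,000 → High-Revenue Certificate required.
§6.3 provides personal fitness instruction; revenue $1,450,000 ≥ $450,000 → exempt from Lodging Permit.
§6.4 serves alcohol for on-premises consumption; is located in Zone A (not: is located in Zone C) → Standard Permit not required.
§6.5 does not conduct auctions → Trade License not required.
§6.6 provides lodging to guests → Lodging Permit required.
§6.7 is located in Zone A → Zone A License required.
§6.8 General Business Permit is required → Compliance Certificate also required.
§6.9 closes 6:00 PM, after 5:00 PM; provides lodging to guests → General Business Permit required.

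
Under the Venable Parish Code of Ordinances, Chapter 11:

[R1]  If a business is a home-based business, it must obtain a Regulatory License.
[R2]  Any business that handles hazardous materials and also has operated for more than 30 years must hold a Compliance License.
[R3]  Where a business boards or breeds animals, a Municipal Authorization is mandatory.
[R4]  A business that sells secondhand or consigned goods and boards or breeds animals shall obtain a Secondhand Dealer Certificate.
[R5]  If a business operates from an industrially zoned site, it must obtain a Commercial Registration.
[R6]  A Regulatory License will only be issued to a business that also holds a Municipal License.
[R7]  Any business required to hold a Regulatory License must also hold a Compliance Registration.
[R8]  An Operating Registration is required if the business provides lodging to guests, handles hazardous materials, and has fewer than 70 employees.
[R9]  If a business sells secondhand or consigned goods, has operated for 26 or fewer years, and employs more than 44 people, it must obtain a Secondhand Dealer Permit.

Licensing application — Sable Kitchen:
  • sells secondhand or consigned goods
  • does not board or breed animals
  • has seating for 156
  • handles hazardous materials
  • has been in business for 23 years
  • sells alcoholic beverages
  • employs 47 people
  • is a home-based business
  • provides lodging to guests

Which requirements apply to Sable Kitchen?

[R1] is a home-based business → Regulatory License required.
[R2] handles hazardous materials; years in business 23 ≤ 30 → Compliance License not required.
[R3] does not board or breed animals → Municipal Authorization not required.
[R4] sells secondhand or consigned goods; does not board or breed animals → Secondhand Dealer Certificate not required.
[R5] is a home-based business (not: operates from an industrially zoned site) → Commercial Registration not required.
[R6] Regulatory License is required → Municipal License also required.
[R7] Regulatory License is required → Compliance Registration also required.
[R8] provides lodging to guests; handles hazardous materials; employees 47 < 70 → Operating Registration required.
[R9] sells secondhand or consigned goods; years in business 23 ≤ 26; employees 47 > 44 → Secondhand Dealer Permit required.

Compliance Registration, Municipal License, Operating Registration, Regulatory License, Secondhand Dealer Permit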